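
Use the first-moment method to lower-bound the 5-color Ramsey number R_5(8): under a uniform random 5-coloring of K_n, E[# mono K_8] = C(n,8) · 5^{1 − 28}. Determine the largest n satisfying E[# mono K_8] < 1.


We need C(n, 8) · 5^{1 − 28} < 1, i.e. C(n, 8) < 5^{28 − 1} = 7450580596923828125.
Check values of n near the boundary:
  n = 859: C(859, 8) = 7115855595170747139; 7115855595170747139 < 7450580596923828125? YES
  n = 860: C(860, 8) = 7182671140665308145; 7182671140665308145 < 7450580596923828125? YES
  n = 861: C(861, 8) = 7250034996615275865; 7250034996615275865 < 7450580596923828125? YES
  n = 862: C(862, 8) = 7317951015318931845; 7317951015318931845 < 7450580596923828125? YES
  n = 863: C(863, 8) = 7386423071602617757; 7386423071602617757 < 7450580596923828125? YES
  n = 864: C(864, 8) = 7455455062926006708; 7455455062926006708 < 7450580596923828125? NO
  n = 865: C(865, 8) = 7525050909487743060; 7525050909487743060 < 7450580596923828125? NO
  n = 866: C(866, 8) = 7595214554331451620; 7595214554331451620 < 7450580596923828125? NO
The largest n with C(n, 8) < 7450580596923828125 is n = 863 (where E[X] = 7386423071602617757/7450580596923828125 ≈ 0.99139). Hence R_5(8) > 863, i.e. R_5(8) ≥ 864.

Largest n = 863; hence R_5(8) > 863.


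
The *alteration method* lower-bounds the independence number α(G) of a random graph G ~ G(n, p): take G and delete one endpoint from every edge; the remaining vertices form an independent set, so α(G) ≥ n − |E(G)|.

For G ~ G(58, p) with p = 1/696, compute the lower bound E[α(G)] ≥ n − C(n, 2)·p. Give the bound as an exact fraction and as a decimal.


E[|E(G)|] = C(58, 2)·p = 1653 · (1/696) = 19/8.
E[α(G)] ≥ n − E[|E(G)|] = 58 − 19/8 = 445/8.
Numerically: ≈ 55.6250.
(This is only a lower bound; the true E[α(G)] may be larger.)

E[α(G)] ≥ 445/8 ≈ 55.6250.


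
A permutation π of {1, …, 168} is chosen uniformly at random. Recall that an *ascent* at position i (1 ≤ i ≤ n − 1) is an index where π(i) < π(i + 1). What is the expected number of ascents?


Write X = Σ X_I over i = 1, …, 167, with X_I the indicator of one ascent.
There are 167 indicators.
For each fixed i, the pair (π(i), π(i+1)) is a uniformly random ordered pair of distinct values from {1, …, 168}; by symmetry P[π(i) < π(i+1)] = 1/2.
By linearity: E[X] = 167 · (1/2) = (168 − 1) · (1/2) = 167/2 ≈ 83.50000.

E[X] = 167/2 = 83.50000.


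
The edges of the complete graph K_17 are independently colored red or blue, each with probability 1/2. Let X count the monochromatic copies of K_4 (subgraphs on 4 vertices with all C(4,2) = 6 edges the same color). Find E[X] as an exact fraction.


Let X = Σ_S X_S over the C(17, 4) = 2380 subsets S of size 4, where X_S = 1 if the K_4 on S is monochromatic.
For a fixed S, the K_4 on S has C(4, 2) = 6 edges. P[all 6 edges red] = (1/2)^6, and likewise for blue, so P[monochromatic] = 2·(1/2)^6 = 2^{1 − 6} = 1/32.
By linearity of expectation: E[X] = C(17, 4) · 2^{1 − 6} = 2380 · 1/32 = 595/8.
Numerically: E[X] ≈ 74.375.

E[X] = C(17,4)·2^(1−C(4,2)) = 595/8 ≈ 74.375.


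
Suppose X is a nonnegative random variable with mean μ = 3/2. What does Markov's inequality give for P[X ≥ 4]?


μ = E[X] = 3/2, a = 4.
Markov: P[X ≥ 4] ≤ μ/a = (3/2)/4 = 3/8.
Numerically: ≈ 0.375000.
(Since a = 4 > μ = 1.500000, the bound 3/8 is < 1 and informative.)

P[X ≥ 4] ≤ 3/8 ≈ 0.375000.


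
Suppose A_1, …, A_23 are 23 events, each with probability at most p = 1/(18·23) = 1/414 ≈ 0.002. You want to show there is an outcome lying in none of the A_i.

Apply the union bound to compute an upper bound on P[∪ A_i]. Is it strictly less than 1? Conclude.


Union bound: P[∪_{i=1}^{23} A_i] ≤ Σ_i P[A_i] ≤ 23·p = 23·(1/414) = 1/18.
Numerically: 1/18 ≈ 0.056.
Is 1/18 < 1? YES.
Since P[∪ A_i] ≤ 1/18 < 1, the complement has P[∩ A_i^c] ≥ 1 − 1/18 = 17/18 > 0, so some outcome avoids every A_i.

23·p = 1/18 ≈ 0.056; existence CERTIFIED by the union bound.


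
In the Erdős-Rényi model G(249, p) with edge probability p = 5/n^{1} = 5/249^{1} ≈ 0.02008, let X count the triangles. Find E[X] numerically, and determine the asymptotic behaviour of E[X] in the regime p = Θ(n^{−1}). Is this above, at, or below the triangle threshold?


Number of potential triangles: C(249, 3) = 2542124.
Each occurs with probability p³ ≈ (0.02008)³ ≈ 8.096773e-06.
By linearity: E[X] = C(249, 3)·p³ ≈ 2542124 · 8.096773e-06 ≈ 20.5830.
Here α = 1, so p = 5/n is exactly at the triangle threshold p ~ 1/n. Asymptotically E[X] → c³/6 = 5³/6 = 125/6 ≈ 20.8333, a bounded constant. In this regime the triangle count is asymptotically Poisson(c³/6).

E[X] ≈ 20.5830; in regime p = Θ(1/n^{1}) E[X] stays bounded (at the triangle threshold p ~ 1/n).


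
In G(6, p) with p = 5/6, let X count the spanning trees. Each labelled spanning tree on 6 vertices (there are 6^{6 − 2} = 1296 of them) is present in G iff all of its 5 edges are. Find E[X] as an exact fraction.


K_6 has 6^{6 − 2} = 1296 labelled spanning trees.
For each such spanning tree H, let X_H = 1 if all 5 edges of H are present in G. Then P[X_H = 1] = p^{5} = (5/6)^{5} = 3125/7776.
Summing the indicators: E[X] = Σ_H E[X_H] = 1296 · p^{5} = 1296 · 3125/7776 = 3125/6.
Numerically: E[X] ≈ 520.83.

E[X] = 1296 · (5/6)^{5} = 3125/6 ≈ 520.83.


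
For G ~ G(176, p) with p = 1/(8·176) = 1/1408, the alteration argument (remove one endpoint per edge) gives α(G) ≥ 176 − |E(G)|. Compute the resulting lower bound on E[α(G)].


E[|E(G)|] = C(176, 2)·p = 15400 · (1/1408) = 175/16.
E[α(G)] ≥ n − E[|E(G)|] = 176 − 175/16 = 2641/16.
Numerically: ≈ 165.0625.
(This is only a lower bound; the true E[α(G)] may be larger.)

E[α(G)] ≥ 2641/16 ≈ 165.0625.


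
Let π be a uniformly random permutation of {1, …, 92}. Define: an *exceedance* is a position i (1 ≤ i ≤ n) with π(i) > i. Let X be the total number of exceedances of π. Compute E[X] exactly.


Write X = Σ_{i=1}^{92} X_i, where X_i = 1_{π(i) > i}.
For each fixed i, π(i) is uniform over {1, …, 92} (marginal of a uniform permutation), so P[π(i) > i] = (n − i)/n. Summing: Σ_{i=1}^{92} (n − i)/n = (0 + 1 + … + 91)/92 = 92(92 − 1)/(2·92) = (92 − 1)/2.
Hence E[X] = Σ_{i=1}^{92} (92 − i)/92 = 91/2 ≈ 45.500000.

E[X] = 91/2 = 45.500000.


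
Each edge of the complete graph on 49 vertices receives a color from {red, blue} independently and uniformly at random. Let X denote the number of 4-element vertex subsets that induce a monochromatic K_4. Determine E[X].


Let X = Σ_S X_S over the C(49, 4) = 211876 subsets S of size 4, where X_S = 1 if the K_4 on S is monochromatic.
For a fixed S, the K_4 on S has C(4, 2) = 6 edges. P[all 6 edges red] = (1/2)^6, and likewise for blue, so P[monochromatic] = 2·(1/2)^6 = 2^{1 − 6} = 1/32.
By linearity of expectation: E[X] = C(49, 4) · 2^{1 − 6} = 211876 · 1/32 = 52969/8.
Numerically: E[X] ≈ 6621.125.

E[X] = C(49,4)·2^(1−C(4,2)) = 52969/8 ≈ 6621.125.


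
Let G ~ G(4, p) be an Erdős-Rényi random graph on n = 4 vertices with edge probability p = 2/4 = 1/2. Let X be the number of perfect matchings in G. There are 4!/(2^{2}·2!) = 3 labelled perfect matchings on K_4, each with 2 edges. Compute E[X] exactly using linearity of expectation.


K_4 has 4!/(2^{2}·2!) = 3 labelled perfect matchings.
For each such perfect matching H, let X_H = 1 if all 2 edges of H are present in G. Then P[X_H = 1] = p^{2} = (1/2)^{2} = 1/4.
By linearity: E[X] = Σ_H E[X_H] = 3 · p^{2} = 3 · 1/4 = 3/4.
Numerically: E[X] ≈ 0.75.

E[X] = 3 · (1/2)^{2} = 3/4 ≈ 0.75.


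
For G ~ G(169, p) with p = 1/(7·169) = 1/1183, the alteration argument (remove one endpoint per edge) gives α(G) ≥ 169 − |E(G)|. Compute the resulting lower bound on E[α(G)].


E[|E(G)|] = C(169, 2)·p = 14196 · (1/1183) = 12.
E[α(G)] ≥ n − E[|E(G)|] = 169 − 12 = 157.
Numerically: ≈ 157.000.
(This is only a lower bound; the true E[α(G)] may be larger.)

E[α(G)] ≥ 157 ≈ 157.000.


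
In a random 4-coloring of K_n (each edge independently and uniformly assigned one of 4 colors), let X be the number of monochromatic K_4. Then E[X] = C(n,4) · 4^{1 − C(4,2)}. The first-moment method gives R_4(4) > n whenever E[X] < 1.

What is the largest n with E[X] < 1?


We need C(n, 4) · 4^{1 − 6} < 1, i.e. C(n, 4) < 4^{6 − 1} = 1024.
Check values of n near the boundary:
  n = 8: C(8, 4) = 70; 70 < 1024? YES
  n = 9: C(9, 4) = 126; 126 < 1024? YES
  n = 10: C(10, 4) = 210; 210 < 1024? YES
  n = 11: C(11, 4) = 330; 330 < 1024? YES
  n = 12: C(12, 4) = 495; 495 < 1024? YES
  n = 13: C(13, 4) = 715; 715 < 1024? YES
  n = 14: C(14, 4) = 1001; 1001 < 1024? YES
  n = 15: C(15, 4) = 1365; 1365 < 1024? NO
  n = 16: C(16, 4) = 1820; 1820 < 1024? NO
  n = 17: C(17, 4) = 2380; 2380 < 1024? NO
The largest n with C(n, 4) < 1024 is n = 14 (where E[X] = 1001/1024 ≈ 0.97754). Hence R_4(4) > 14, i.e. R_4(4) ≥ 15.

Largest n = 14; hence R_4(4) > 14.


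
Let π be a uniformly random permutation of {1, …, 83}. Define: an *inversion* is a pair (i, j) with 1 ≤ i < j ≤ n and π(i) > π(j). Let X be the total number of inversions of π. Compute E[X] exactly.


Write X = Σ X_I over the C(83, 2) = 3403 pairs i < j, with X_I the indicator of one inversion.
There are 3403 indicators.
For each fixed pair i < j, the values π(i) and π(j) are two distinct elements of {1, …, 83} in uniformly random order; by symmetry P[π(i) > π(j)] = 1/2.
By linearity: E[X] = 3403 · (1/2) = C(83, 2) · (1/2) = 3403/2 = 3403/2 ≈ 1701.500.

E[X] = 3403/2 = 1701.500.


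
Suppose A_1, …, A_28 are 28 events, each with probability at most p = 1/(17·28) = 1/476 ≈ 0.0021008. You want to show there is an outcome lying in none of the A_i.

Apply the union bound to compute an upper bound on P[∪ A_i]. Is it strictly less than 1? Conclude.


Union bound: P[∪_{i=1}^{28} A_i] ≤ Σ_i P[A_i] ≤ 28·p = 28·(1/476) = 1/17.
Numerically: 1/17 ≈ 0.0588235.
Is 1/17 < 1? YES.
Since P[∪ A_i] ≤ 1/17 < 1, the complement has P[∩ A_i^c] ≥ 1 − 1/17 = 16/17 > 0, so some outcome avoids every A_i.

28·p = 1/17 ≈ 0.0588235; existence CERTIFIED by the union bound.


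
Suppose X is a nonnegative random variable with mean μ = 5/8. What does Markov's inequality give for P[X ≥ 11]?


μ = E[X] = 5/8, a = 11.
Markov: P[X ≥ 11] ≤ μ/a = (5/8)/11 = 5/88.
Numerically: ≈ 0.057.
(Since a = 11 > μ = 0.625, the bound 5/88 is < 1 and informative.)

P[X ≥ 11] ≤ 5/88 ≈ 0.057.


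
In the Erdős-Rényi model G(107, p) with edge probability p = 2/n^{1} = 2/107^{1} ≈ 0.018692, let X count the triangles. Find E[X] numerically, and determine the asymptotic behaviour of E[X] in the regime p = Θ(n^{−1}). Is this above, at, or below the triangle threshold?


Number of potential triangles: C(107, 3) = 198485.
Each occurs with probability p³ ≈ (0.018692)³ ≈ 6.5303830e-06.
By linearity: E[X] = C(107, 3)·p³ ≈ 198485 · 6.5303830e-06 ≈ 1.29618.
Here α = 1, so p = 2/n is exactly at the triangle threshold p ~ 1/n. Asymptotically E[X] → c³/6 = 2³/6 = 4/3 ≈ 1.33333, a bounded constant. In this regime the triangle count is asymptotically Poisson(c³/6).

E[X] ≈ 1.29618; in regime p = Θ(1/n^{1}) E[X] stays bounded (at the triangle threshold p ~ 1/n).


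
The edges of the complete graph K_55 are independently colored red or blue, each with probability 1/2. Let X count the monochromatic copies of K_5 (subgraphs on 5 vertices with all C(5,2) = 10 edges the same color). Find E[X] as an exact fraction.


Let X = Σ_S X_S over the C(55, 5) = 3478761 subsets S of size 5, where X_S = 1 if the K_5 on S is monochromatic.
For a fixed S, the K_5 on S has C(5, 2) = 10 edges. P[all 10 edges red] = (1/2)^10, and likewise for blue, so P[monochromatic] = 2·(1/2)^10 = 2^{1 − 10} = 1/512.
Summing: E[X] = C(55, 5) · 2^{1 − 10} = 3478761 · 1/512 = 3478761/512.
Numerically: E[X] ≈ 6794.4551.

E[X] = C(55,5)·2^(1−C(5,2)) = 3478761/512 ≈ 6794.4551.


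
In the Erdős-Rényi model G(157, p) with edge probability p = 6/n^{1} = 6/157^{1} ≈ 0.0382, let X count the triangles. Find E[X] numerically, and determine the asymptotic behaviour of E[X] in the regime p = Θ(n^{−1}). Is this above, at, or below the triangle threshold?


Number of potential triangles: C(157, 3) = 632710.
Each occurs with probability p³ ≈ (0.0382)³ ≈ 5.58155e-05.
By linearity: E[X] = C(157, 3)·p³ ≈ 632710 · 5.58155e-05 ≈ 35.315.
Here α = 1, so p = 6/n is exactly at the triangle threshold p ~ 1/n. Asymptotically E[X] → c³/6 = 6³/6 = 36 ≈ 36.000, a bounded constant. In this regime the triangle count is asymptotically Poisson(c³/6).

E[X] ≈ 35.315; in regime p = Θ(1/n^{1}) E[X] stays bounded (at the triangle threshold p ~ 1/n).


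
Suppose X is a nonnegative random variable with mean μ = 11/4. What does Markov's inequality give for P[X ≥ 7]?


μ = E[X] = 11/4, a = 7.
Markov: P[X ≥ 7] ≤ μ/a = (11/4)/7 = 11/28.
Numerically: ≈ 0.393.
(Since a = 7 > μ = 2.750, the bound 11/28 is < 1 and informative.)

P[X ≥ 7] ≤ 11/28 ≈ 0.393.


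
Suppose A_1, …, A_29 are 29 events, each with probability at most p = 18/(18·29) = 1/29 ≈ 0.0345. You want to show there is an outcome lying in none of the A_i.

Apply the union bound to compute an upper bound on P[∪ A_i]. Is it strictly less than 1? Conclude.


Union bound: P[∪_{i=1}^{29} A_i] ≤ Σ_i P[A_i] ≤ 29·p = 29·(1/29) = 1.
Numerically: 1 ≈ 1.0000.
Is 1 < 1? NO.
Since the bound 1 is ≥ 1, the union bound is uninformative here; it does NOT by itself certify existence.

29·p = 1 ≈ 1.0000; existence NOT certified by the union bound.


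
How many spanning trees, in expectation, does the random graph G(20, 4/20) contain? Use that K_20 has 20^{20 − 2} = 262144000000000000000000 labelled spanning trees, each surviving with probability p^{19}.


K_20 has 20^{20 − 2} = 262144000000000000000000 labelled spanning trees.
For each such spanning tree H, let X_H = 1 if all 19 edges of H are present in G. Then P[X_H = 1] = p^{19} = (1/5)^{19} = 1/19073486328125.
By linearity of expectation: E[X] = Σ_H E[X_H] = 262144000000000000000000 · p^{19} = 262144000000000000000000 · 1/19073486328125 = 68719476736/5.
Numerically: E[X] ≈ 1.374e+10.

E[X] = 262144000000000000000000 · (1/5)^{19} = 68719476736/5 ≈ 1.374e+10.


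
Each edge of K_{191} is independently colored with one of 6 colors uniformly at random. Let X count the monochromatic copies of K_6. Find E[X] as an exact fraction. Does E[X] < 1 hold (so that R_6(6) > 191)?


E[X] = C(191, 6) · 6^{1 − 15} = 62291483793 · 6^{−14} = 62291483793/78364164096.
As a reduced fraction: E[X] = 6921275977/8707129344 ≈ 0.794898.
Is E[X] < 1? YES.
Since E[X] < 1, there exists a 6-coloring of K_{191} with no monochromatic K_6; hence R_6(6) > 191.

E[X] = 6921275977/8707129344 ≈ 0.794898; E[X] < 1, so R_6(6) > 191.


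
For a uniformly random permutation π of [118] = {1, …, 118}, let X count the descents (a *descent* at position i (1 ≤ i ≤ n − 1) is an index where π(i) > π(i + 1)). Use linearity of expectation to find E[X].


Write X = Σ X_I over i = 1, …, 117, with X_I the indicator of one descent.
There are 117 indicators.
For each fixed i, the pair (π(i), π(i+1)) is a uniformly random ordered pair of distinct values from {1, …, 118}; by symmetry P[π(i) > π(i+1)] = 1/2.
By linearity: E[X] = 117 · (1/2) = (118 − 1) · (1/2) = 117/2 ≈ 58.500000.

E[X] = 117/2 = 58.500000.


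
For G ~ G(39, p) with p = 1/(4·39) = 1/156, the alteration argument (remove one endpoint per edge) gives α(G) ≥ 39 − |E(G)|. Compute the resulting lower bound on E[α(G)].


E[|E(G)|] = C(39, 2)·p = 741 · (1/156) = 19/4.
E[α(G)] ≥ n − E[|E(G)|] = 39 − 19/4 = 137/4.
Numerically: ≈ 34.2500.
(This is only a lower bound; the true E[α(G)] may be larger.)

E[α(G)] ≥ 137/4 ≈ 34.2500.


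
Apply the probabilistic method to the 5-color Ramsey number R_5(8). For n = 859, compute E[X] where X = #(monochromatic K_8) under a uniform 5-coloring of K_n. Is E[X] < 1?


E[X] = C(859, 8) · 5^{1 − 28} = 7115855595170747139 · 5^{−27} = 7115855595170747139/7450580596923828125.
As a reduced fraction: E[X] = 7115855595170747139/7450580596923828125 ≈ 0.955074.
Is E[X] < 1? YES.
Since E[X] < 1, there exists a 5-coloring of K_{859} with no monochromatic K_8; hence R_5(8) > 859.

E[X] = 7115855595170747139/7450580596923828125 ≈ 0.955074; E[X] < 1, so R_5(8) > 859.


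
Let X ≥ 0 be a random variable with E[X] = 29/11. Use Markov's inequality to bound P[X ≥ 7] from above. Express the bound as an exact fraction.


μ = E[X] = 29/11, a = 7.
Markov: P[X ≥ 7] ≤ μ/a = (29/11)/7 = 29/77.
Numerically: ≈ 0.37662.
(Since a = 7 > μ = 2.63636, the bound 29/77 is < 1 and informative.)

P[X ≥ 7] ≤ 29/77 ≈ 0.37662.


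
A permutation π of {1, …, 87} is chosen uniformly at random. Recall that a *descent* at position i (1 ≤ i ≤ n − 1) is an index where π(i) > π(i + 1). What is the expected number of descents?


Write X = Σ X_I over i = 1, …, 86, with X_I the indicator of one descent.
There are 86 indicators.
For each fixed i, the pair (π(i), π(i+1)) is a uniformly random ordered pair of distinct values from {1, …, 87}; by symmetry P[π(i) > π(i+1)] = 1/2.
By linearity: E[X] = 86 · (1/2) = (87 − 1) · (1/2) = 43 ≈ 43.000000.

E[X] = 43 = 43.000000.


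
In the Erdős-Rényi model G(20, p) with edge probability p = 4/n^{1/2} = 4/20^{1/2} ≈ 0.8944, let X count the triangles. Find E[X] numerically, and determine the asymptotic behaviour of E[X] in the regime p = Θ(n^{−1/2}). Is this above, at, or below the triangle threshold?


Number of potential triangles: C(20, 3) = 1140.
Each occurs with probability p³ ≈ (0.8944)³ ≈ 7.155418e-01.
By linearity: E[X] = C(20, 3)·p³ ≈ 1140 · 7.155418e-01 ≈ 815.7176.
Since α = 1/2 < 1, p = c/n^{1/2} ≫ 1/n is above the triangle threshold p ~ 1/n. Asymptotically E[X] ~ (c³/6)·n^{3(1−α)} = (4³/6)·n^{1.5} → ∞; triangles are abundant w.h.p.

E[X] ≈ 815.7176; in regime p = Θ(1/n^{1/2}) E[X] diverges (above the triangle threshold p ~ 1/n).


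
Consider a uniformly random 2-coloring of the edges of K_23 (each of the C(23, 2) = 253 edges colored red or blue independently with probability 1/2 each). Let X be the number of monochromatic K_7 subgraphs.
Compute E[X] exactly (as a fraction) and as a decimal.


Let X = Σ_S X_S over the C(23, 7) = 245157 subsets S of size 7, where X_S = 1 if the K_7 on S is monochromatic.
For a fixed S, the K_7 on S has C(7, 2) = 21 edges. P[all 21 edges red] = (1/2)^21, and likewise for blue, so P[monochromatic] = 2·(1/2)^21 = 2^{1 − 21} = 1/1048576.
By linearity of expectation: E[X] = C(23, 7) · 2^{1 − 21} = 245157 · 1/1048576 = 245157/1048576.
Numerically: E[X] ≈ 0.233800.

E[X] = C(23,7)·2^(1−C(7,2)) = 245157/1048576 ≈ 0.233800.


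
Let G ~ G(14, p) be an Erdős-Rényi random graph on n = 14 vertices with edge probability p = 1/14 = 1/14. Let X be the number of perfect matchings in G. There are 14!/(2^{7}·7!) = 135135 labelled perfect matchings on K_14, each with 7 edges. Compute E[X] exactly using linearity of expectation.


K_14 has 14!/(2^{7}·7!) = 135135 labelled perfect matchings.
For each such perfect matching H, let X_H = 1 if all 7 edges of H are present in G. Then P[X_H = 1] = p^{7} = (1/14)^{7} = 1/105413504.
By linearity of expectation: E[X] = Σ_H E[X_H] = 135135 · p^{7} = 135135 · 1/105413504 = 19305/15059072.
Numerically: E[X] ≈ 0.00128.

E[X] = 135135 · (1/14)^{7} = 19305/15059072 ≈ 0.00128.


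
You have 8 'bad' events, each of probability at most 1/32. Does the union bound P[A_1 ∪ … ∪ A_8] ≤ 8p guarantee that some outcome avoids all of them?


Union bound: P[∪_{i=1}^{8} A_i] ≤ Σ_i P[A_i] ≤ 8·p = 8·(1/32) = 1/4.
Numerically: 1/4 ≈ 0.250000.
Is 1/4 < 1? YES.
Since P[∪ A_i] ≤ 1/4 < 1, the complement has P[∩ A_i^c] ≥ 1 − 1/4 = 3/4 > 0, so some outcome avoids every A_i.

8·p = 1/4 ≈ 0.250000; existence CERTIFIED by the union bound.


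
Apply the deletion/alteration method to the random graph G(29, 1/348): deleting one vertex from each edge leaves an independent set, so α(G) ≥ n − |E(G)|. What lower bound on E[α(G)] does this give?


E[|E(G)|] = C(29, 2)·p = 406 · (1/348) = 7/6.
E[α(G)] ≥ n − E[|E(G)|] = 29 − 7/6 = 167/6.
Numerically: ≈ 27.8333.
(This is only a lower bound; the true E[α(G)] may be larger.)

E[α(G)] ≥ 167/6 ≈ 27.8333.


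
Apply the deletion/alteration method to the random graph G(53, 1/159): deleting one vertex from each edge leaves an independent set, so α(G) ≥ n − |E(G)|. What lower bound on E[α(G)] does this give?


E[|E(G)|] = C(53, 2)·p = 1378 · (1/159) = 26/3.
E[α(G)] ≥ n − E[|E(G)|] = 53 − 26/3 = 133/3.
Numerically: ≈ 44.33333.
(This is only a lower bound; the true E[α(G)] may be larger.)

E[α(G)] ≥ 133/3 ≈ 44.33333.


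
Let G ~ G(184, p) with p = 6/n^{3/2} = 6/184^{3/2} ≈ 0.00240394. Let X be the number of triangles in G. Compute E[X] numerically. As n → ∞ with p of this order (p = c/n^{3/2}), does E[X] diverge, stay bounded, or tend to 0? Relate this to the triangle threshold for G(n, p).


Number of potential triangles: C(184, 3) = 1021384.
Each occurs with probability p³ ≈ (0.00240394)³ ≈ 1.38922806e-08.
By linearity: E[X] = C(184, 3)·p³ ≈ 1021384 · 1.38922806e-08 ≈ 0.014189.
Since α = 3/2 > 1, p = c/n^{3/2} = o(1/n) is below the triangle threshold p ~ 1/n. Asymptotically E[X] ~ (c³/6)·n^{3(1−α)} = (6³/6)·n^{-1.5} → 0, so by Markov's inequality G has no triangles w.h.p.

E[X] ≈ 0.014189; in regime p = Θ(1/n^{3/2}) E[X] tends to 0 (below the triangle threshold p ~ 1/n).


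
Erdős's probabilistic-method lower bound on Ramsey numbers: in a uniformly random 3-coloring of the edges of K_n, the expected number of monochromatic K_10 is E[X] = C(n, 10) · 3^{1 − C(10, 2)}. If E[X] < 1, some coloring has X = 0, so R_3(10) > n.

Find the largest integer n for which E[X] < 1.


We need C(n, 10) · 3^{1 − 45} < 1, i.e. C(n, 10) < 3^{45 − 1} = 984770902183611232881.
Check values of n near the boundary:
  n = 572: C(572, 10) = 954640815642161682606; 954640815642161682606 < 984770902183611232881? YES
  n = 573: C(573, 10) = 971597135635805762226; 971597135635805762226 < 984770902183611232881? YES
  n = 574: C(574, 10) = 988824035203816502691; 988824035203816502691 < 984770902183611232881? NO
  n = 575: C(575, 10) = 1006325345561406175305; 1006325345561406175305 < 984770902183611232881? NO
The largest n with C(n, 10) < 984770902183611232881 is n = 573 (where E[X] = 35985079097622435638/36472996377170786403 ≈ 0.98662). Hence R_3(10) > 573, i.e. R_3(10) ≥ 574.

Largest n = 573; hence R_3(10) > 573.


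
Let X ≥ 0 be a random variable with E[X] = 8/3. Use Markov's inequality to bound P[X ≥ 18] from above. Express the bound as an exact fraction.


μ = E[X] = 8/3, a = 18.
Markov: P[X ≥ 18] ≤ μ/a = (8/3)/18 = 4/27.
Numerically: ≈ 0.148148.
(Since a = 18 > μ = 2.666667, the bound 4/27 is < 1 and informative.)

P[X ≥ 18] ≤ 4/27 ≈ 0.148148.


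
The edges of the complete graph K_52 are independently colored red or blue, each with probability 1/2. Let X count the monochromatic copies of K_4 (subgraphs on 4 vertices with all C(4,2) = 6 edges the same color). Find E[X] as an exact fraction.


Let X = Σ_S X_S over the C(52, 4) = 270725 subsets S of size 4, where X_S = 1 if the K_4 on S is monochromatic.
For a fixed S, the K_4 on S has C(4, 2) = 6 edges. P[all 6 edges red] = (1/2)^6, and likewise for blue, so P[monochromatic] = 2·(1/2)^6 = 2^{1 − 6} = 1/32.
Summing: E[X] = C(52, 4) · 2^{1 − 6} = 270725 · 1/32 = 270725/32.
Numerically: E[X] ≈ 8460.15625.

E[X] = C(52,4)·2^(1−C(4,2)) = 270725/32 ≈ 8460.15625.


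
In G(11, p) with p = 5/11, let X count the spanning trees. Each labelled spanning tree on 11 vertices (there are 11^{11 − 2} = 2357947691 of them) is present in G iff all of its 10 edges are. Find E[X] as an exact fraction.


K_11 has 11^{11 − 2} = 2357947691 labelled spanning trees.
For each such spanning tree H, let X_H = 1 if all 10 edges of H are present in G. Then P[X_H = 1] = p^{10} = (5/11)^{10} = 9765625/25937424601.
By linearity of expectation: E[X] = Σ_H E[X_H] = 2357947691 · p^{10} = 2357947691 · 9765625/25937424601 = 9765625/11.
Numerically: E[X] ≈ 8.8778e+05.

E[X] = 2357947691 · (5/11)^{10} = 9765625/11 ≈ 8.8778e+05.


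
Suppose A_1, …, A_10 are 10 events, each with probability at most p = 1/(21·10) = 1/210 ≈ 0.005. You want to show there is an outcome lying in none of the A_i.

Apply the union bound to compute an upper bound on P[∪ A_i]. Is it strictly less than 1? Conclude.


Union bound: P[∪_{i=1}^{10} A_i] ≤ Σ_i P[A_i] ≤ 10·p = 10·(1/210) = 1/21.
Numerically: 1/21 ≈ 0.048.
Is 1/21 < 1? YES.
Since P[∪ A_i] ≤ 1/21 < 1, the complement has P[∩ A_i^c] ≥ 1 − 1/21 = 20/21 > 0, so some outcome avoids every A_i.

10·p = 1/21 ≈ 0.048; existence CERTIFIED by the union bound.


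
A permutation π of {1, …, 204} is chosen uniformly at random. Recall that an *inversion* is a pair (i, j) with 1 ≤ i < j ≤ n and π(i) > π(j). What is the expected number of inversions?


Write X = Σ X_I over the C(204, 2) = 20706 pairs i < j, with X_I the indicator of one inversion.
There are 20706 indicators.
For each fixed pair i < j, the values π(i) and π(j) are two distinct elements of {1, …, 204} in uniformly random order; by symmetry P[π(i) > π(j)] = 1/2.
By linearity: E[X] = 20706 · (1/2) = C(204, 2) · (1/2) = 20706/2 = 10353 ≈ 10353.00000.

E[X] = 10353 = 10353.00000.


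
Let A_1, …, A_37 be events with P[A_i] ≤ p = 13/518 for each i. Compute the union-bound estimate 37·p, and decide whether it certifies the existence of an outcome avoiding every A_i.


Union bound: P[∪_{i=1}^{37} A_i] ≤ Σ_i P[A_i] ≤ 37·p = 37·(13/518) = 13/14.
Numerically: 13/14 ≈ 0.9285714.
Is 13/14 < 1? YES.
Since P[∪ A_i] ≤ 13/14 < 1, the complement has P[∩ A_i^c] ≥ 1 − 13/14 = 1/14 > 0, so some outcome avoids every A_i.

37·p = 13/14 ≈ 0.9285714; existence CERTIFIED by the union bound.


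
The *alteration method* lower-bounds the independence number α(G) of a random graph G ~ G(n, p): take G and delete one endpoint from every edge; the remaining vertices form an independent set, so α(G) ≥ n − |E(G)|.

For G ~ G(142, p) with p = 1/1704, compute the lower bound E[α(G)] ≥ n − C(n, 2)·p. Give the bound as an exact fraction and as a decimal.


E[|E(G)|] = C(142, 2)·p = 10011 · (1/1704) = 47/8.
E[α(G)] ≥ n − E[|E(G)|] = 142 − 47/8 = 1089/8.
Numerically: ≈ 136.125000.
(This is only a lower bound; the true E[α(G)] may be larger.)

E[α(G)] ≥ 1089/8 ≈ 136.125000.


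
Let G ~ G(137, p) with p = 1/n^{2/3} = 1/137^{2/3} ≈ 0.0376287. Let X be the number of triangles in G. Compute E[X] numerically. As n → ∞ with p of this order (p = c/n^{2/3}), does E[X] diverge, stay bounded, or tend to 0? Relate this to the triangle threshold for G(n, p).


Number of potential triangles: C(137, 3) = 419220.
Each occurs with probability p³ ≈ (0.0376287)³ ≈ 5.32793436e-05.
By linearity: E[X] = C(137, 3)·p³ ≈ 419220 · 5.32793436e-05 ≈ 22.335766.
Since α = 2/3 < 1, p = c/n^{2/3} ≫ 1/n is above the triangle threshold p ~ 1/n. Asymptotically E[X] ~ (c³/6)·n^{3(1−α)} = (1³/6)·n^{1} → ∞; triangles are abundant w.h.p.

E[X] ≈ 22.335766; in regime p = Θ(1/n^{2/3}) E[X] diverges (above the triangle threshold p ~ 1/n).


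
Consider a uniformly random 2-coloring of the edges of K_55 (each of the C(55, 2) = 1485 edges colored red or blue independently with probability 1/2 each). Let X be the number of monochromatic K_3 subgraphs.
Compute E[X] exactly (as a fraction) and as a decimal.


Let X = Σ_S X_S over the C(55, 3) = 26235 subsets S of size 3, where X_S = 1 if the K_3 on S is monochromatic.
For a fixed S, the K_3 on S has C(3, 2) = 3 edges. P[all 3 edges red] = (1/2)^3, and likewise for blue, so P[monochromatic] = 2·(1/2)^3 = 2^{1 − 3} = 1/4.
Summing: E[X] = C(55, 3) · 2^{1 − 3} = 26235 · 1/4 = 26235/4.
Numerically: E[X] ≈ 6558.7500.

E[X] = C(55,3)·2^(1−C(3,2)) = 26235/4 ≈ 6558.7500.


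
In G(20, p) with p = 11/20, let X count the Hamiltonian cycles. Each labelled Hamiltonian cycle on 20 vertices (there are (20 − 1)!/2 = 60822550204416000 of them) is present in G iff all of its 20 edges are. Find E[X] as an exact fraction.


K_20 has (20 − 1)!/2 = 60822550204416000 labelled Hamiltonian cycles.
For each such Hamiltonian cycle H, let X_H = 1 if all 20 edges of H are present in G. Then P[X_H = 1] = p^{20} = (11/20)^{20} = 672749994932560009201/104857600000000000000000000.
By linearity of expectation: E[X] = Σ_H E[X_H] = 60822550204416000 · p^{20} = 60822550204416000 · 672749994932560009201/104857600000000000000000000 = 9989836509230039246035759128621/25600000000000000000.
Numerically: E[X] ≈ 3.90228e+11.

E[X] = 60822550204416000 · (11/20)^{20} = 9989836509230039246035759128621/25600000000000000000 ≈ 3.90228e+11.


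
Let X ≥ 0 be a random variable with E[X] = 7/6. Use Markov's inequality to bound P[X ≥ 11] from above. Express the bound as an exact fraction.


μ = E[X] = 7/6, a = 11.
Markov: P[X ≥ 11] ≤ μ/a = (7/6)/11 = 7/66.
Numerically: ≈ 0.106061.
(Since a = 11 > μ = 1.166667, the bound 7/66 is < 1 and informative.)

P[X ≥ 11] ≤ 7/66 ≈ 0.106061.


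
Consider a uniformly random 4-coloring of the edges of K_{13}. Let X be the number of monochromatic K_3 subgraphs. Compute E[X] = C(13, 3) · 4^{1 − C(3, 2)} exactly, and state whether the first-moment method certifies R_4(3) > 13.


E[X] = C(13, 3) · 4^{1 − 3} = 286 · 4^{−2} = 286/16.
As a reduced fraction: E[X] = 143/8 ≈ 17.875.
Is E[X] < 1? NO.
Since E[X] ≥ 1, the first-moment bound is inconclusive at n = 13; it does NOT by itself certify R_4(3) > 13.

E[X] = 143/8 ≈ 17.875; E[X] ≥ 1; first-moment method inconclusive here.


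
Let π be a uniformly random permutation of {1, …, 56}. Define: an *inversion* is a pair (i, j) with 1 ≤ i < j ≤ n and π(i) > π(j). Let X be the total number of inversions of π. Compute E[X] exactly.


Write X = Σ X_I over the C(56, 2) = 1540 pairs i < j, with X_I the indicator of one inversion.
There are 1540 indicators.
For each fixed pair i < j, the values π(i) and π(j) are two distinct elements of {1, …, 56} in uniformly random order; by symmetry P[π(i) > π(j)] = 1/2.
By linearity: E[X] = 1540 · (1/2) = C(56, 2) · (1/2) = 1540/2 = 770 ≈ 770.0000.

E[X] = 770 = 770.0000.


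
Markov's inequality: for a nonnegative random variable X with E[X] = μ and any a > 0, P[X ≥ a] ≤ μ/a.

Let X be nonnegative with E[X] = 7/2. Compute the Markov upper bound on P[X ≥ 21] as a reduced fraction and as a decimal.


μ = E[X] = 7/2, a = 21.
Markov: P[X ≥ 21] ≤ μ/a = (7/2)/21 = 1/6.
Numerically: ≈ 0.167.
(Since a = 21 > μ = 3.500, the bound 1/6 is < 1 and informative.)

P[X ≥ 21] ≤ 1/6 ≈ 0.167.


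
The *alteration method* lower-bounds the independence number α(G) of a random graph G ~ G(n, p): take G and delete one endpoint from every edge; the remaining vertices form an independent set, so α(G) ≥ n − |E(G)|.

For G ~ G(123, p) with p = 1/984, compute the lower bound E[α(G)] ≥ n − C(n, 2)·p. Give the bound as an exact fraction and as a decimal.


E[|E(G)|] = C(123, 2)·p = 7503 · (1/984) = 61/8.
E[α(G)] ≥ n − E[|E(G)|] = 123 − 61/8 = 923/8.
Numerically: ≈ 115.375000.
(This is only a lower bound; the true E[α(G)] may be larger.)

E[α(G)] ≥ 923/8 ≈ 115.375000.


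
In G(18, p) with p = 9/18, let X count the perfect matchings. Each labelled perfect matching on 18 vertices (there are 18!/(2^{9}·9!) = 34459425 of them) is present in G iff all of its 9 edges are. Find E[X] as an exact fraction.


K_18 has 18!/(2^{9}·9!) = 34459425 labelled perfect matchings.
For each such perfect matching H, let X_H = 1 if all 9 edges of H are present in G. Then P[X_H = 1] = p^{9} = (1/2)^{9} = 1/512.
By linearity: E[X] = Σ_H E[X_H] = 34459425 · p^{9} = 34459425 · 1/512 = 34459425/512.
Numerically: E[X] ≈ 6.73e+04.

E[X] = 34459425 · (1/2)^{9} = 34459425/512 ≈ 6.73e+04.


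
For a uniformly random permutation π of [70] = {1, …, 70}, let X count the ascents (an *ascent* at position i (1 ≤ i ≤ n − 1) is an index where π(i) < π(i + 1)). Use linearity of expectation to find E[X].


Write X = Σ X_I over i = 1, …, 69, with X_I the indicator of one ascent.
There are 69 indicators.
For each fixed i, the pair (π(i), π(i+1)) is a uniformly random ordered pair of distinct values from {1, …, 70}; by symmetry P[π(i) < π(i+1)] = 1/2.
By linearity: E[X] = 69 · (1/2) = (70 − 1) · (1/2) = 69/2 ≈ 34.50000.

E[X] = 69/2 = 34.50000.


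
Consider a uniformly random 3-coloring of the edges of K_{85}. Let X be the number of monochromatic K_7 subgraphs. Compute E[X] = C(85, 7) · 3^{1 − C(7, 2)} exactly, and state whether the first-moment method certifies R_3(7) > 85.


E[X] = C(85, 7) · 3^{1 − 21} = 4935847320 · 3^{−20} = 4935847320/3486784401.
As a reduced fraction: E[X] = 182809160/129140163 ≈ 1.4156.
Is E[X] < 1? NO.
Since E[X] ≥ 1, the first-moment bound is inconclusive at n = 85; it does NOT by itself certify R_3(7) > 85.

E[X] = 182809160/129140163 ≈ 1.4156; E[X] ≥ 1; first-moment method inconclusive here.


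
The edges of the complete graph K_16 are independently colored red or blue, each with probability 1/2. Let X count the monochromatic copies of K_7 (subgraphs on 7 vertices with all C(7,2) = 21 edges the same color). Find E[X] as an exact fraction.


Let X = Σ_S X_S over the C(16, 7) = 11440 subsets S of size 7, where X_S = 1 if the K_7 on S is monochromatic.
For a fixed S, the K_7 on S has C(7, 2) = 21 edges. P[all 21 edges red] = (1/2)^21, and likewise for blue, so P[monochromatic] = 2·(1/2)^21 = 2^{1 − 21} = 1/1048576.
Summing: E[X] = C(16, 7) · 2^{1 − 21} = 11440 · 1/1048576 = 715/65536.
Numerically: E[X] ≈ 0.011.

E[X] = C(16,7)·2^(1−C(7,2)) = 715/65536 ≈ 0.011.


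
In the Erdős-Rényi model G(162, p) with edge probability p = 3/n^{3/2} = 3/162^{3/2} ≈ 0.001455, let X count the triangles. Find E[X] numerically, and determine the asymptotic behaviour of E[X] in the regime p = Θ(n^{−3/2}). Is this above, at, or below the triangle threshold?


Number of potential triangles: C(162, 3) = 695520.
Each occurs with probability p³ ≈ (0.001455)³ ≈ 3.0799680e-09.
By linearity: E[X] = C(162, 3)·p³ ≈ 695520 · 3.0799680e-09 ≈ 0.00214.
Since α = 3/2 > 1, p = c/n^{3/2} = o(1/n) is below the triangle threshold p ~ 1/n. Asymptotically E[X] ~ (c³/6)·n^{3(1−α)} = (3³/6)·n^{-1.5} → 0, so by Markov's inequality G has no triangles w.h.p.

E[X] ≈ 0.00214; in regime p = Θ(1/n^{3/2}) E[X] tends to 0 (below the triangle threshold p ~ 1/n).


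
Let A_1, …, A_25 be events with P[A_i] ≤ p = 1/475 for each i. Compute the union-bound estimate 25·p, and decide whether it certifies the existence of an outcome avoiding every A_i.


Union bound: P[∪_{i=1}^{25} A_i] ≤ Σ_i P[A_i] ≤ 25·p = 25·(1/475) = 1/19.
Numerically: 1/19 ≈ 0.05263.
Is 1/19 < 1? YES.
Since P[∪ A_i] ≤ 1/19 < 1, the complement has P[∩ A_i^c] ≥ 1 − 1/19 = 18/19 > 0, so some outcome avoids every A_i.

25·p = 1/19 ≈ 0.05263; existence CERTIFIED by the union bound.


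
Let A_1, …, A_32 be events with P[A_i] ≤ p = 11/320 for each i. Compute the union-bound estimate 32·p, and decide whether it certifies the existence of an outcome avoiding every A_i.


Union bound: P[∪_{i=1}^{32} A_i] ≤ Σ_i P[A_i] ≤ 32·p = 32·(11/320) = 11/10.
Numerically: 11/10 ≈ 1.1000.
Is 11/10 < 1? NO.
Since the bound 11/10 is ≥ 1, the union bound is uninformative here; it does NOT by itself certify existence.

32·p = 11/10 ≈ 1.1000; existence NOT certified by the union bound.


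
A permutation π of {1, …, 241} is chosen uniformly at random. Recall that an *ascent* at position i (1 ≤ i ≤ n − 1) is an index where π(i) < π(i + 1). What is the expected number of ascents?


Write X = Σ X_I over i = 1, …, 240, with X_I the indicator of one ascent.
There are 240 indicators.
For each fixed i, the pair (π(i), π(i+1)) is a uniformly random ordered pair of distinct values from {1, …, 241}; by symmetry P[π(i) < π(i+1)] = 1/2.
By linearity: E[X] = 240 · (1/2) = (241 − 1) · (1/2) = 120 ≈ 120.000000.

E[X] = 120 = 120.000000.


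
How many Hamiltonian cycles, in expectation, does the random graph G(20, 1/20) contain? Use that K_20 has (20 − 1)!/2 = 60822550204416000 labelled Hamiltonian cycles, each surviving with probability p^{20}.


K_20 has (20 − 1)!/2 = 60822550204416000 labelled Hamiltonian cycles.
For each such Hamiltonian cycle H, let X_H = 1 if all 20 edges of H are present in G. Then P[X_H = 1] = p^{20} = (1/20)^{20} = 1/104857600000000000000000000.
Summing the indicators: E[X] = Σ_H E[X_H] = 60822550204416000 · p^{20} = 60822550204416000 · 1/104857600000000000000000000 = 14849255421/25600000000000000000.
Numerically: E[X] ≈ 5.80049e-10.

E[X] = 60822550204416000 · (1/20)^{20} = 14849255421/25600000000000000000 ≈ 5.80049e-10.


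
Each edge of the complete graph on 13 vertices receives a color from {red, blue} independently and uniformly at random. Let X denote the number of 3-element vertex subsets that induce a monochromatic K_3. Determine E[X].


Let X = Σ_S X_S over the C(13, 3) = 286 subsets S of size 3, where X_S = 1 if the K_3 on S is monochromatic.
For a fixed S, the K_3 on S has C(3, 2) = 3 edges. P[all 3 edges red] = (1/2)^3, and likewise for blue, so P[monochromatic] = 2·(1/2)^3 = 2^{1 − 3} = 1/4.
By linearity: E[X] = C(13, 3) · 2^{1 − 3} = 286 · 1/4 = 143/2.
Numerically: E[X] ≈ 71.50000.

E[X] = C(13,3)·2^(1−C(3,2)) = 143/2 ≈ 71.50000.


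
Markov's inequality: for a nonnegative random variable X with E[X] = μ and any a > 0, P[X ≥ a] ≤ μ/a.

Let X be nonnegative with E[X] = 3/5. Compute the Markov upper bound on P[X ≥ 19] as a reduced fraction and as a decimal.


μ = E[X] = 3/5, a = 19.
Markov: P[X ≥ 19] ≤ μ/a = (3/5)/19 = 3/95.
Numerically: ≈ 0.0316.
(Since a = 19 > μ = 0.6000, the bound 3/95 is < 1 and informative.)

P[X ≥ 19] ≤ 3/95 ≈ 0.0316.


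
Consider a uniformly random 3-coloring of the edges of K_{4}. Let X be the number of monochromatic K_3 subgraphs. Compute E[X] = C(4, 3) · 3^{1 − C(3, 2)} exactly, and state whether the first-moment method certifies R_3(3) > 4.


E[X] = C(4, 3) · 3^{1 − 3} = 4 · 3^{−2} = 4/9.
As a reduced fraction: E[X] = 4/9 ≈ 0.444.
Is E[X] < 1? YES.
Since E[X] < 1, there exists a 3-coloring of K_{4} with no monochromatic K_3; hence R_3(3) > 4.

E[X] = 4/9 ≈ 0.444; E[X] < 1, so R_3(3) > 4.


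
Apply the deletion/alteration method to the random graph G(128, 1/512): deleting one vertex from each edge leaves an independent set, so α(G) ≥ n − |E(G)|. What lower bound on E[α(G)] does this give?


E[|E(G)|] = C(128, 2)·p = 8128 · (1/512) = 127/8.
E[α(G)] ≥ n − E[|E(G)|] = 128 − 127/8 = 897/8.
Numerically: ≈ 112.125.
(This is only a lower bound; the true E[α(G)] may be larger.)

E[α(G)] ≥ 897/8 ≈ 112.125.


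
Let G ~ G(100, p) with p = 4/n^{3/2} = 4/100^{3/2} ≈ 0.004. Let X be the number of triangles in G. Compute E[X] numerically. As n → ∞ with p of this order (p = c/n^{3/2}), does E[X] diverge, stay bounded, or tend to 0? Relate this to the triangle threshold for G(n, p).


Number of potential triangles: C(100, 3) = 161700.
Each occurs with probability p³ ≈ (0.004)³ ≈ 6.4000000e-08.
By linearity: E[X] = C(100, 3)·p³ ≈ 161700 · 6.4000000e-08 ≈ 0.01035.
Since α = 3/2 > 1, p = c/n^{3/2} = o(1/n) is below the triangle threshold p ~ 1/n. Asymptotically E[X] ~ (c³/6)·n^{3(1−α)} = (4³/6)·n^{-1.5} → 0, so by Markov's inequality G has no triangles w.h.p.

E[X] ≈ 0.01035; in regime p = Θ(1/n^{3/2}) E[X] tends to 0 (below the triangle threshold p ~ 1/n).
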